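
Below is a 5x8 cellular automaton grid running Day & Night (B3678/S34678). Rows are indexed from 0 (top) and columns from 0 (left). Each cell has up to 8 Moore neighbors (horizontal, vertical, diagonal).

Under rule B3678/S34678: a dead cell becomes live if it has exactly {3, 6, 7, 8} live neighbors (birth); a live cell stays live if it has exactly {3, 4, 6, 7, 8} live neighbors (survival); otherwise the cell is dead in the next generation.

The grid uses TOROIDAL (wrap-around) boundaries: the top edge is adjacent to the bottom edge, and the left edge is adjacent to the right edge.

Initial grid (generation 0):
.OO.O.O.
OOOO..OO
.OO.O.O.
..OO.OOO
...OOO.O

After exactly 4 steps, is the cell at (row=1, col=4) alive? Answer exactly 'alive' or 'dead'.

Simulating step by step:
Generation 0 (given above): 23 live cells
Generation 1: 23 live cells
.O.OO.O.
OOO.O.OO
..OOO..O
OOO.O..O
OO....OO
Generation 2: 20 live cells
O..O..OO
OO.OO.OO
OO.OO...
O.O..O..
O...O.O.
Generation 3: 19 live cells
..OO..OO
OO.OO.OO
...OO.O.
O....O..
O..O..OO
Generation 4: 20 live cells
O.OO...O
O...O.O.
.OOOO.O.
...O.O..
OOO.OOO.

Cell (1,4) at generation 4: 1 -> alive

Answer: alive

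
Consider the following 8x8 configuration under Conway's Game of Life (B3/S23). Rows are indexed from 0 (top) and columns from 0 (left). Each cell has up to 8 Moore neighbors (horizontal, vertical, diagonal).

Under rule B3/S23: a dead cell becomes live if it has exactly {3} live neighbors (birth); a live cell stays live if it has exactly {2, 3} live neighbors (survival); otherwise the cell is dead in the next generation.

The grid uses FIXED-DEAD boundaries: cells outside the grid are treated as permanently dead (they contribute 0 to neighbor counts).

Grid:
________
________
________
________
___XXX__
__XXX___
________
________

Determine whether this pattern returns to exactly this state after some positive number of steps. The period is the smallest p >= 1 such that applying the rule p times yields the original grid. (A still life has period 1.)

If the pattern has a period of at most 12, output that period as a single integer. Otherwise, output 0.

Answer: 2

Derivation:
Simulating and comparing each generation to the original:
Gen 0 (original, given above): 6 live cells
Gen 1: 6 live cells, differs from original
Gen 2: 6 live cells, MATCHES original -> period = 2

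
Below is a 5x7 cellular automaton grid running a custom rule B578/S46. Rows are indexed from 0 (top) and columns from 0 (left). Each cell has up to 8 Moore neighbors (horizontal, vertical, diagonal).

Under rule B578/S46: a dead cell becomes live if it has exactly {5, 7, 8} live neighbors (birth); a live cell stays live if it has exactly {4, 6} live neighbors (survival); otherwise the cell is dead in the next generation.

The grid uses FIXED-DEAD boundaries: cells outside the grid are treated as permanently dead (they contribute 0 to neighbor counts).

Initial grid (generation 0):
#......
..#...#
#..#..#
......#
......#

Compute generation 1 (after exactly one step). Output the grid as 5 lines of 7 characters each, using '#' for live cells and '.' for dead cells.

Simulating step by step:
Generation 0 (given above): 8 live cells
Generation 1: 0 live cells
(generation 1 grid is the final answer)

Answer: .......
.......
.......
.......
.......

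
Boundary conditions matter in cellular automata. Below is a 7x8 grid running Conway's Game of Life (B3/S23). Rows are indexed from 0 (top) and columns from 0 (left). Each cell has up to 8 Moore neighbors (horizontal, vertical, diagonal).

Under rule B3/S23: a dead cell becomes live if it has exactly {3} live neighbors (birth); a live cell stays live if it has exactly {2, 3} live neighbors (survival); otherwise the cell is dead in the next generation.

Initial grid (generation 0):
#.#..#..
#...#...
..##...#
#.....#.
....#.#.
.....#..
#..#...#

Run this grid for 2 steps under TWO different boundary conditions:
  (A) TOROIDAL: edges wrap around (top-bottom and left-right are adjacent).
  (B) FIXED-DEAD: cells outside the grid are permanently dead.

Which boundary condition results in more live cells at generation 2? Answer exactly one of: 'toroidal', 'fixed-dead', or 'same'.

Answer: fixed-dead

Derivation:
Under TOROIDAL boundary, generation 2:
..#.#.#.
..#.#...
.#.#.#..
..#.##..
........
....#...
.#......
Population = 13

Under FIXED-DEAD boundary, generation 2:
........
.###....
...#.##.
..#.####
........
.....##.
.....#..
Population = 14

Comparison: toroidal=13, fixed-dead=14 -> fixed-dead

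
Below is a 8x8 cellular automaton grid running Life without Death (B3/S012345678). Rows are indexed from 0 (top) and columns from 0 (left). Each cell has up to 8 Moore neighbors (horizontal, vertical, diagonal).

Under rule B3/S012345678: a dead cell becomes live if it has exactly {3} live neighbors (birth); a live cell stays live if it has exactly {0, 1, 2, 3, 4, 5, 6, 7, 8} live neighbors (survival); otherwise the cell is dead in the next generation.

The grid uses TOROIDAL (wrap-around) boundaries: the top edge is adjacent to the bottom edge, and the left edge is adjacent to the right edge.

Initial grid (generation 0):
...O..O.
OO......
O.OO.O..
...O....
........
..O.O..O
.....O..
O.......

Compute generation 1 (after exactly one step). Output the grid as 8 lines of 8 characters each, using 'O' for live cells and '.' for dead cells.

Answer: OO.O..OO
OO.OO..O
O.OOOO..
..OOO...
...O....
..O.O..O
.....O..
O.......

Derivation:
Simulating step by step:
Generation 0 (given above): 14 live cells
Generation 1: 24 live cells
(generation 1 grid is the final answer)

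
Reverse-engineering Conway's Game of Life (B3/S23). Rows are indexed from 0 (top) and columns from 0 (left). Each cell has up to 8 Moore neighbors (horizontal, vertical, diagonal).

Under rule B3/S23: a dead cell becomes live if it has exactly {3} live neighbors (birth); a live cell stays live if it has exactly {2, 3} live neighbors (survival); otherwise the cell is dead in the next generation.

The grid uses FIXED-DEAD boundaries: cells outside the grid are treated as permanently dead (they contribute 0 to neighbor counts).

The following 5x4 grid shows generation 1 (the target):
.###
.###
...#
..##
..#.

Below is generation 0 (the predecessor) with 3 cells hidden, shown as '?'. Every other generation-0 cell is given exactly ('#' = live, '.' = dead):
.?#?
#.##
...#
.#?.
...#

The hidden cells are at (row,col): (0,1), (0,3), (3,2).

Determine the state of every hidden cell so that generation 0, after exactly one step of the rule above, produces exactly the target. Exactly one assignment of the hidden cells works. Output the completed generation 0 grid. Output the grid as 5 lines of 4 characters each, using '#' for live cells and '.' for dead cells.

Answer: ..#.
#.##
...#
.##.
...#

Derivation:
Hidden generation-0 cells (in order): (0,1), (0,3), (3,2).
A hidden cell only influences target cells in its own 3x3 neighborhood. Try each of the 2^3 = 8 assignments, step the completed generation 0 forward once under B3/S23, and compare with the target:
  (0,1)=. (0,3)=. (3,2)=. -> step gives (2,1)='#' but target has '.' -> reject
  (0,1)=. (0,3)=. (3,2)=# -> step reproduces the target at every cell -> ACCEPT
  (0,1)=. (0,3)=# (3,2)=. -> step gives (1,2)='.' but target has '#' -> reject
  (0,1)=. (0,3)=# (3,2)=# -> step gives (1,2)='.' but target has '#' -> reject
  (0,1)=# (0,3)=. (3,2)=. -> step gives (1,1)='.' but target has '#' -> reject
  (0,1)=# (0,3)=. (3,2)=# -> step gives (1,1)='.' but target has '#' -> reject
  (0,1)=# (0,3)=# (3,2)=. -> step gives (0,2)='.' but target has '#' -> reject
  (0,1)=# (0,3)=# (3,2)=# -> step gives (0,2)='.' but target has '#' -> reject
Unique solution: (0,1)=dead, (0,3)=dead, (3,2)=live.
Check: live-neighbor counts of every cell in the completed generation 0:
1323
0333
2453
1133
1231
Applying B3/S23 to generation 0 with these counts gives:
.###
.###
...#
..##
..#.
which matches the target exactly.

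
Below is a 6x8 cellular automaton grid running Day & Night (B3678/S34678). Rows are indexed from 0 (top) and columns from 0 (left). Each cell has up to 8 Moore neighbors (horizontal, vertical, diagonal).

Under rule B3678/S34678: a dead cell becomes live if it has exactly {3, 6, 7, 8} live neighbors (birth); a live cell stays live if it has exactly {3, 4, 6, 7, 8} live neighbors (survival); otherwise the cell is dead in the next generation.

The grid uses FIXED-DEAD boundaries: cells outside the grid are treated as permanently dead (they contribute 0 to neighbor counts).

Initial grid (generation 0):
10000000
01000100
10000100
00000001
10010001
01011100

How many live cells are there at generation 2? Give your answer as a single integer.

Simulating step by step:
Generation 0 (given above): 13 live cells
Generation 1: 7 live cells
00000000
10000000
00000010
00000010
00100010
00101000
Generation 2: 5 live cells
00000000
00000000
00000000
00000101
00010100
00010000
Population at generation 2: 5

Answer: 5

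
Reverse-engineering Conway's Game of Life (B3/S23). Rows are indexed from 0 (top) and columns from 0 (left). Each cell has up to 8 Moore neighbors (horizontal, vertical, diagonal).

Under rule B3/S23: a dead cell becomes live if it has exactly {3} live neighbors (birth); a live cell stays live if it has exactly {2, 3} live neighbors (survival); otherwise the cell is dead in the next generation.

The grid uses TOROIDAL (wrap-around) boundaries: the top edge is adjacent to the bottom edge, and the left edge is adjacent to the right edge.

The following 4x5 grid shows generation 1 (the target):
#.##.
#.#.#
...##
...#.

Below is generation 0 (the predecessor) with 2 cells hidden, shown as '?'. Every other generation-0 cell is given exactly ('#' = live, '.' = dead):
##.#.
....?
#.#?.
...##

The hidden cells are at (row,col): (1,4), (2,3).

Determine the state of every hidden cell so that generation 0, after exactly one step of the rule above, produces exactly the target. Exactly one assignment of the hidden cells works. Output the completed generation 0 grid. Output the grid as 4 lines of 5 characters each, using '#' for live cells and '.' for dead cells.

Answer: ##.#.
.....
#.#..
...##

Derivation:
Hidden generation-0 cells (in order): (1,4), (2,3).
A hidden cell only influences target cells in its own 3x3 neighborhood. Try each of the 2^2 = 4 assignments, step the completed generation 0 forward once under B3/S23, and compare with the target:
  (1,4)=. (2,3)=. -> step reproduces the target at every cell -> ACCEPT
  (1,4)=. (2,3)=# -> step gives (1,2)='.' but target has '#' -> reject
  (1,4)=# (2,3)=. -> step gives (1,0)='.' but target has '#' -> reject
  (1,4)=# (2,3)=# -> step gives (1,0)='.' but target has '#' -> reject
Unique solution: (1,4)=dead, (2,3)=dead.
Check: live-neighbor counts of every cell in the completed generation 0:
21324
34323
12133
44434
Applying B3/S23 to generation 0 with these counts gives:
#.##.
#.#.#
...##
...#.
which matches the target exactly.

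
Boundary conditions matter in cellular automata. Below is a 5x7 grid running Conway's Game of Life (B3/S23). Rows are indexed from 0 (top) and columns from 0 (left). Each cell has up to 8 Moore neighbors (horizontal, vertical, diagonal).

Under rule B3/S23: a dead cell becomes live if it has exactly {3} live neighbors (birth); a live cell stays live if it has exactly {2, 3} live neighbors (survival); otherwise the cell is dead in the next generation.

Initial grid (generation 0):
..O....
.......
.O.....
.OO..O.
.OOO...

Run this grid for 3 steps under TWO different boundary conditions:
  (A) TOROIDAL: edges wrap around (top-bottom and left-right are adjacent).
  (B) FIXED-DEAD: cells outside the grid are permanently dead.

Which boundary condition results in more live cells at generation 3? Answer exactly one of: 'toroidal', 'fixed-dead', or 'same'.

Under TOROIDAL boundary, generation 3:
.......
.O.O...
.O.O...
OO.OO..
.O..O..
Population = 10

Under FIXED-DEAD boundary, generation 3:
.......
.......
.OO....
...O...
.......
Population = 3

Comparison: toroidal=10, fixed-dead=3 -> toroidal

Answer: toroidal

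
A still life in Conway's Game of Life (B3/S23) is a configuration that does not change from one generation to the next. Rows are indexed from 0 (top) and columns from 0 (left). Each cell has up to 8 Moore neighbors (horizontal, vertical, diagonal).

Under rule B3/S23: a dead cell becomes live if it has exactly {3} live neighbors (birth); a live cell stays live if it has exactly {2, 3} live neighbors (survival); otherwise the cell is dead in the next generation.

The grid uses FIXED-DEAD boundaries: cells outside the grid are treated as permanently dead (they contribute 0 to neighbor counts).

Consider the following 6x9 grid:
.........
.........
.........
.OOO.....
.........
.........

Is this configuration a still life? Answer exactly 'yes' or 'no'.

Compute generation 1 and compare to generation 0 (given above):
Generation 1:
.........
.........
..O......
..O......
..O......
.........
Cell (2,2) differs: gen0=0 vs gen1=1 -> NOT a still life.

Answer: no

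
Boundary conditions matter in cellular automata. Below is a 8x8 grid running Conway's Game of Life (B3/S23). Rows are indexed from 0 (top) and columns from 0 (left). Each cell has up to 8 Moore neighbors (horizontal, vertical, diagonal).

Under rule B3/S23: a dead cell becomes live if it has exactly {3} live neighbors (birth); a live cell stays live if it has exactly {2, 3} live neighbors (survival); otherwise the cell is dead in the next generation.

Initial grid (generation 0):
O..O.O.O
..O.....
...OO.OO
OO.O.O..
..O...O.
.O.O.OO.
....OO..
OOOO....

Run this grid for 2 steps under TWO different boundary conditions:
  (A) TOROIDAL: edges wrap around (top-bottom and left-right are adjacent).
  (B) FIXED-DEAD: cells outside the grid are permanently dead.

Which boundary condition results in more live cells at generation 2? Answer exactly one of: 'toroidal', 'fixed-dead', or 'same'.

Answer: fixed-dead

Derivation:
Under TOROIDAL boundary, generation 2:
........
..O.....
...O....
...O....
O..O.OO.
OOOOO...
O.......
..OO....
Population = 15

Under FIXED-DEAD boundary, generation 2:
........
..OO.O..
.O.O...O
OO.O...O
.O.O.OOO
.OOOO.OO
.....OO.
.OOOOO..
Population = 28

Comparison: toroidal=15, fixed-dead=28 -> fixed-dead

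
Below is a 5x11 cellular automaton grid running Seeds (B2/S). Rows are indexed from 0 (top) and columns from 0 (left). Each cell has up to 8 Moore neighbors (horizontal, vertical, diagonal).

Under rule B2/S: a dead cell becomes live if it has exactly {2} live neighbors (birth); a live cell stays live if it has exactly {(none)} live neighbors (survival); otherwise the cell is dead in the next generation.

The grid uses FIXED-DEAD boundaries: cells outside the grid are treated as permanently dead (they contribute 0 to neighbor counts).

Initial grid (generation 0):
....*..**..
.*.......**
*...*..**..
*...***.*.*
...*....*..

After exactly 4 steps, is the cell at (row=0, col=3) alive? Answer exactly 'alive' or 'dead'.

Answer: alive

Derivation:
Simulating step by step:
Generation 0 (given above): 18 live cells
Generation 1: 9 live cells
..........*
*..****....
...*.......
.*.........
......*....
Generation 2: 7 live cells
...*..*....
..*........
**....*....
..*........
...........
Generation 3: 8 live cells
..*........
*..*.***...
...*.......
*..........
...........
Generation 4: 11 live cells
.*.***.*...
.*.........
***..*.*...
...........
...........

Cell (0,3) at generation 4: 1 -> alive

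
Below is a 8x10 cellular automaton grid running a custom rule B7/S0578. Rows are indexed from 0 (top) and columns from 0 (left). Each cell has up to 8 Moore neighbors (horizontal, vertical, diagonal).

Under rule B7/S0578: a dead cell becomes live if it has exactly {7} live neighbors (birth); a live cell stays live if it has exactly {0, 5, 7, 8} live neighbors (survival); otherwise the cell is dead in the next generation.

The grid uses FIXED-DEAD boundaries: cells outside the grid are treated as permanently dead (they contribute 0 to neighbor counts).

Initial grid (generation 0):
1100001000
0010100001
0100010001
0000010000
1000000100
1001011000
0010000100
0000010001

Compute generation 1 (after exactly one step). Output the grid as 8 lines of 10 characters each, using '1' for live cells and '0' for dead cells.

Answer: 0000001000
0000000000
0000000000
0000000000
0000000000
0000000000
0000000000
0000010001

Derivation:
Simulating step by step:
Generation 0 (given above): 20 live cells
Generation 1: 3 live cells
(generation 1 grid is the final answer)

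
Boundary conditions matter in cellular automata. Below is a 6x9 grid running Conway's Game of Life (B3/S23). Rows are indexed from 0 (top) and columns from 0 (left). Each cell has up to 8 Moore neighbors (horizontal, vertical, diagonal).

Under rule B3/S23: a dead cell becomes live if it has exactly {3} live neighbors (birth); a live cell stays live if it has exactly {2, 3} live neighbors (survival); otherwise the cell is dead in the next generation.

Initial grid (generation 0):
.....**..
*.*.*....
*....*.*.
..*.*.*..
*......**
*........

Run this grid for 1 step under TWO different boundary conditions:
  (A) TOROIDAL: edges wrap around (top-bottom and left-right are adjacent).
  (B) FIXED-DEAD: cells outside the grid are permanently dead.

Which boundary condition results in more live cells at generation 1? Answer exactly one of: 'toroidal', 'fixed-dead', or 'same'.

Answer: toroidal

Derivation:
Under TOROIDAL boundary, generation 1:
.*...*...
.*..*...*
....***.*
**...**..
**.....**
*.....**.
Population = 20

Under FIXED-DEAD boundary, generation 1:
.....*...
.*..*....
....***..
.*...**.*
.*.....*.
.........
Population = 12

Comparison: toroidal=20, fixed-dead=12 -> toroidal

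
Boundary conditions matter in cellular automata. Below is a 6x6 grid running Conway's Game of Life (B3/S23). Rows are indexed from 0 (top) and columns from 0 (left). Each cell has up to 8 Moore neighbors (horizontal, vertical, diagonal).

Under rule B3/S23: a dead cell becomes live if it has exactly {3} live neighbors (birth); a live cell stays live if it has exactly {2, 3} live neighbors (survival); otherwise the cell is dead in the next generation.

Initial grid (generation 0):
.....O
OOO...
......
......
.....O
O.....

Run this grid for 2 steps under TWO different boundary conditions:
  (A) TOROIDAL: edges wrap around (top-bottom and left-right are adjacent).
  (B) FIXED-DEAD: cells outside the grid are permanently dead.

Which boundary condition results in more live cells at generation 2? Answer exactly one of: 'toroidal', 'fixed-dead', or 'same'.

Answer: toroidal

Derivation:
Under TOROIDAL boundary, generation 2:
.O...O
OO....
OO....
......
......
O....O
Population = 8

Under FIXED-DEAD boundary, generation 2:
......
OOO...
......
......
......
......
Population = 3

Comparison: toroidal=8, fixed-dead=3 -> toroidal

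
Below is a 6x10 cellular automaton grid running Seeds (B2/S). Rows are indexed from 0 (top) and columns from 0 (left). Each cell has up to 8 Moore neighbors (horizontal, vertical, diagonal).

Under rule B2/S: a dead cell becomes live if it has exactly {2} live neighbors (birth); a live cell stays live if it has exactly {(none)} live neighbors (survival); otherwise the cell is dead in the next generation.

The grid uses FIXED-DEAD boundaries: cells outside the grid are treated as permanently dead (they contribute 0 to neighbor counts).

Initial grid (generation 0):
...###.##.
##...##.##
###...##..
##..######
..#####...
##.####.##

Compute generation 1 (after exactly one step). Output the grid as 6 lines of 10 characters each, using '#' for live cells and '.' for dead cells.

Simulating step by step:
Generation 0 (given above): 37 live cells
Generation 1: 4 live cells
(generation 1 grid is the final answer)

Answer: ###.......
..........
...#......
..........
..........
..........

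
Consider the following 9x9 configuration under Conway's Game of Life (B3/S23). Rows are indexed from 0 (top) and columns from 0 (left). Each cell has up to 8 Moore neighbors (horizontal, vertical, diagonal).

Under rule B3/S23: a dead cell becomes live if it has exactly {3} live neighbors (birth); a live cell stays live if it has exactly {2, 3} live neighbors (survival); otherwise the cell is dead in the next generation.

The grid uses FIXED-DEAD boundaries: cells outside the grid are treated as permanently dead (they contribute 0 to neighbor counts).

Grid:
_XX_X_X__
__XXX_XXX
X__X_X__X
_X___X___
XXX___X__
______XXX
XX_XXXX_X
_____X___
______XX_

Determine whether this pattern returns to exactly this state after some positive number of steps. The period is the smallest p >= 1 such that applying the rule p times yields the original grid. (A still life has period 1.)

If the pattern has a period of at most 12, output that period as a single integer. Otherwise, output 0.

Simulating and comparing each generation to the original:
Gen 0 (original, given above): 33 live cells
Gen 1: 24 live cells, differs from original
Gen 2: 20 live cells, differs from original
Gen 3: 24 live cells, differs from original
Gen 4: 22 live cells, differs from original
Gen 5: 17 live cells, differs from original
Gen 6: 19 live cells, differs from original
Gen 7: 23 live cells, differs from original
Gen 8: 19 live cells, differs from original
Gen 9: 24 live cells, differs from original
Gen 10: 17 live cells, differs from original
Gen 11: 23 live cells, differs from original
Gen 12: 14 live cells, differs from original
No period found within 12 steps.

Answer: 0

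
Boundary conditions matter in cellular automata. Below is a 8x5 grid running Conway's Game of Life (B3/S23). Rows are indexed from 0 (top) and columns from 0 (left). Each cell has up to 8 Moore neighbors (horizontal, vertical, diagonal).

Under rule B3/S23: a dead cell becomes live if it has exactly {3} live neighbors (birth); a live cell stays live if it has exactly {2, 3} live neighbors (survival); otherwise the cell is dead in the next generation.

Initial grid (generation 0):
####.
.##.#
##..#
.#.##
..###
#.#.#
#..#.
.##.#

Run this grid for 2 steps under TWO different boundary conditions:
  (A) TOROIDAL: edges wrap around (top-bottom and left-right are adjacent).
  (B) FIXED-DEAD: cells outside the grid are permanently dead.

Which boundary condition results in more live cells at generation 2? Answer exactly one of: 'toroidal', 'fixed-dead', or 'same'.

Answer: fixed-dead

Derivation:
Under TOROIDAL boundary, generation 2:
.....
.....
.....
.....
.#...
.....
.....
.....
Population = 1

Under FIXED-DEAD boundary, generation 2:
.....
...##
##...
##...
.#...
...#.
....#
.###.
Population = 12

Comparison: toroidal=1, fixed-dead=12 -> fixed-dead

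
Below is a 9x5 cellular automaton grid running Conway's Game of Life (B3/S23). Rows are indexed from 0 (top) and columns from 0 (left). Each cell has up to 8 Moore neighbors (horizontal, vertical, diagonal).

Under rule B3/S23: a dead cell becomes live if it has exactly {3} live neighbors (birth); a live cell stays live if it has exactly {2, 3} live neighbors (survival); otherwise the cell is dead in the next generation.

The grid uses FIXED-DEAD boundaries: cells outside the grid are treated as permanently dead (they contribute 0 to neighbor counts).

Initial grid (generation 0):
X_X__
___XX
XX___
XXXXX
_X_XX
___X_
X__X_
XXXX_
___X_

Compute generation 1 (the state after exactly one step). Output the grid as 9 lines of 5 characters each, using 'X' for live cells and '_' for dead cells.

Answer: ___X_
X_XX_
X____
____X
XX___
___X_
X__XX
XX_XX
_X_X_

Derivation:
Simulating step by step:
Generation 0 (given above): 22 live cells
Generation 1: 18 live cells
(generation 1 grid is the final answer)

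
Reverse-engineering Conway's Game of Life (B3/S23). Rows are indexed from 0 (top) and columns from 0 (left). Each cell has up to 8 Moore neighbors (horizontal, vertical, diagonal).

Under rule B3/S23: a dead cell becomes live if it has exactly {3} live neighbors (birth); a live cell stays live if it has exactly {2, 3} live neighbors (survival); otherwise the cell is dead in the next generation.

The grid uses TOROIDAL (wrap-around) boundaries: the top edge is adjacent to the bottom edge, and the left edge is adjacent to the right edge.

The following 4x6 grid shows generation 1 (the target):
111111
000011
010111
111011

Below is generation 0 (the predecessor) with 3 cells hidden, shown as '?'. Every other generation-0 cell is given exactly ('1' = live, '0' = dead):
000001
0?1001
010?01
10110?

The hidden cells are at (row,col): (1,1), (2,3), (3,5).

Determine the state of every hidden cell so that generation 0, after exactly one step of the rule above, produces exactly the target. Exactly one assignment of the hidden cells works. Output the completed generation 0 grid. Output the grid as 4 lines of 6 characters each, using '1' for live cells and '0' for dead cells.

Answer: 000001
001001
010001
101100

Derivation:
Hidden generation-0 cells (in order): (1,1), (2,3), (3,5).
A hidden cell only influences target cells in its own 3x3 neighborhood. Try each of the 2^3 = 8 assignments, step the completed generation 0 forward once under B3/S23, and compare with the target:
  (1,1)=0 (2,3)=0 (3,5)=0 -> step reproduces the target at every cell -> ACCEPT
  (1,1)=0 (2,3)=0 (3,5)=1 -> step gives (0,0)='0' but target has '1' -> reject
  (1,1)=0 (2,3)=1 (3,5)=0 -> step gives (1,2)='1' but target has '0' -> reject
  (1,1)=0 (2,3)=1 (3,5)=1 -> step gives (0,0)='0' but target has '1' -> reject
  (1,1)=1 (2,3)=0 (3,5)=0 -> step gives (0,0)='0' but target has '1' -> reject
  (1,1)=1 (2,3)=0 (3,5)=1 -> step gives (0,0)='0' but target has '1' -> reject
  (1,1)=1 (2,3)=1 (3,5)=0 -> step gives (0,0)='0' but target has '1' -> reject
  (1,1)=1 (2,3)=1 (3,5)=1 -> step gives (0,0)='0' but target has '1' -> reject
Unique solution: (1,1)=dead, (2,3)=dead, (3,5)=dead.
Check: live-neighbor counts of every cell in the completed generation 0:
333332
421132
434332
332133
Applying B3/S23 to generation 0 with these counts gives:
111111
000011
010111
111011
which matches the target exactly.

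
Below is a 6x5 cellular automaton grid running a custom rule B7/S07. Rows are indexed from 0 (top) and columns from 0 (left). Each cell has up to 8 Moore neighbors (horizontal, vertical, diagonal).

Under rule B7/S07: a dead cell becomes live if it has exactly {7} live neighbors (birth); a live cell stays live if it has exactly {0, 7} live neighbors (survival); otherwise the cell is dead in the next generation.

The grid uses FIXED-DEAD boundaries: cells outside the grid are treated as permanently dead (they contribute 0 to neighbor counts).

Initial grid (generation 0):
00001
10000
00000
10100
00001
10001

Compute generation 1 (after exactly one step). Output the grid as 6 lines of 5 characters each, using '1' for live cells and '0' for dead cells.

Answer: 00001
10000
00000
10100
00000
10000

Derivation:
Simulating step by step:
Generation 0 (given above): 7 live cells
Generation 1: 5 live cells
(generation 1 grid is the final answer)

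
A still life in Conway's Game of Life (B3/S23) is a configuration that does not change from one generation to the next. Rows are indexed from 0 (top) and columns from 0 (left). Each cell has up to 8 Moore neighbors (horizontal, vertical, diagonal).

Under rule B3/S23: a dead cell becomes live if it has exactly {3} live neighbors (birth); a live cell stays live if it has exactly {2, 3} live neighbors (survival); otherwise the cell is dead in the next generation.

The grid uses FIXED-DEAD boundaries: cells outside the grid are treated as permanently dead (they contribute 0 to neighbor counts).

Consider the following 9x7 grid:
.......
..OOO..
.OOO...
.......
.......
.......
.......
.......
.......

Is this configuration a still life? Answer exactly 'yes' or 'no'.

Answer: no

Derivation:
Compute generation 1 and compare to generation 0 (given above):
Generation 1:
...O...
.O..O..
.O..O..
..O....
.......
.......
.......
.......
.......
Cell (0,3) differs: gen0=0 vs gen1=1 -> NOT a still life.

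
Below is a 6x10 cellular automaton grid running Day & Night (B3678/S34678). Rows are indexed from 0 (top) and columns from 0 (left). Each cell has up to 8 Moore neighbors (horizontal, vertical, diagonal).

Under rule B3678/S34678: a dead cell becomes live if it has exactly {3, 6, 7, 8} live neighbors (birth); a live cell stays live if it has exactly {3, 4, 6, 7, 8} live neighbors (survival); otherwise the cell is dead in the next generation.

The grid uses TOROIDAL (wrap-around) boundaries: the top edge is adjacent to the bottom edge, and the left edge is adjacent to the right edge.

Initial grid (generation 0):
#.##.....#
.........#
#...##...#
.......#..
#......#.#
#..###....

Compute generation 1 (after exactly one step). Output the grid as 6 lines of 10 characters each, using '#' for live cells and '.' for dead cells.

Simulating step by step:
Generation 0 (given above): 17 live cells
Generation 1: 19 live cells
(generation 1 grid is the final answer)

Answer: ##.#.....#
.#.##...##
........#.
......#...
....#.#.#.
#.###...#.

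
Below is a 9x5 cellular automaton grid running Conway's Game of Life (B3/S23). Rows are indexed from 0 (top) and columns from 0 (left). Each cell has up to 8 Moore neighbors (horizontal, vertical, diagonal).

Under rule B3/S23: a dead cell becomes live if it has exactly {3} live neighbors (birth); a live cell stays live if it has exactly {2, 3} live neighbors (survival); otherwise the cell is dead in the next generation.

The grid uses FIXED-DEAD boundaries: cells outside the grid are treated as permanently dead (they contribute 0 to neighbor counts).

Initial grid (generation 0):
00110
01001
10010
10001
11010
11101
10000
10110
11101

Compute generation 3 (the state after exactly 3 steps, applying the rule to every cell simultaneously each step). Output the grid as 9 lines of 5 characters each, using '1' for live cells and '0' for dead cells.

Answer: 01110
11110
10000
11000
01110
00110
01001
01110
01110

Derivation:
Simulating step by step:
Generation 0 (given above): 23 live cells
Generation 1: 22 live cells
00110
01001
11011
10111
00011
00110
10000
10110
10100
Generation 2: 16 live cells
00110
11001
10000
10000
01000
00111
00000
10110
00110
Generation 3: 23 live cells
(generation 3 grid is the final answer)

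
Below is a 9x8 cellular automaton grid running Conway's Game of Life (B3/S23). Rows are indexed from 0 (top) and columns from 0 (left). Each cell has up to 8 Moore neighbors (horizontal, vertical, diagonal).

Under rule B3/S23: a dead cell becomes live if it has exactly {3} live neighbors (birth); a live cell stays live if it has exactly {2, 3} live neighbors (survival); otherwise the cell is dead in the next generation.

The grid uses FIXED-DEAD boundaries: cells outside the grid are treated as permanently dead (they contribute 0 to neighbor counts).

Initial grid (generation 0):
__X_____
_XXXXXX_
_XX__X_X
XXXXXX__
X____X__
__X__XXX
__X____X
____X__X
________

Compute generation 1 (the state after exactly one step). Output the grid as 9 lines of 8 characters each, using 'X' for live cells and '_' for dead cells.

Simulating step by step:
Generation 0 (given above): 27 live cells
Generation 1: 17 live cells
(generation 1 grid is the final answer)

Answer: _XX_XX__
____XXX_
________
X__X_X__
X_______
_X___X_X
___X_X_X
________
________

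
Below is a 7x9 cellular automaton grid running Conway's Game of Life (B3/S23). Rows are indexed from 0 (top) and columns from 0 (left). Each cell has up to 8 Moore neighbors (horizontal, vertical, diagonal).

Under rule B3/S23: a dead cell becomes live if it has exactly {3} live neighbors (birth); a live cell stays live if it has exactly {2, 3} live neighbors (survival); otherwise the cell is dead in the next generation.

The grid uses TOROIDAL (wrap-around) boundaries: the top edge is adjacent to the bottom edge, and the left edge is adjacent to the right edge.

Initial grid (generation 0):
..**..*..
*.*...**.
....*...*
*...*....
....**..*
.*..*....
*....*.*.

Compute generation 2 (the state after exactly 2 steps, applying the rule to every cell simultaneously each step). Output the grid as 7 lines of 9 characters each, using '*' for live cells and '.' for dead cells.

Simulating step by step:
Generation 0 (given above): 19 live cells
Generation 1: 33 live cells
..**.*...
.**..****
**.*.*.**
*..**...*
*..***...
*...*.*.*
.******..
Generation 2: 16 live cells
(generation 2 grid is the final answer)

Answer: *........
.....*...
...*.*...
......**.
.*.....*.
*.....***
**....**.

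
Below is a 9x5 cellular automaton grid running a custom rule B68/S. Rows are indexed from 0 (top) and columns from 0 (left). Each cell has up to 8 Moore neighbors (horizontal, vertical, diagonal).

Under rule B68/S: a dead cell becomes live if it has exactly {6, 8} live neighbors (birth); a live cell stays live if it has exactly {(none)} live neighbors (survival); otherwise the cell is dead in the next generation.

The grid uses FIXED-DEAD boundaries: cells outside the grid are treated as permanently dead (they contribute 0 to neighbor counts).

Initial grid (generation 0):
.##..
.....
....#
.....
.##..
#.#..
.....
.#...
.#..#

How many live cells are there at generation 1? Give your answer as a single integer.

Answer: 0

Derivation:
Simulating step by step:
Generation 0 (given above): 10 live cells
Generation 1: 0 live cells
.....
.....
.....
.....
.....
.....
.....
.....
.....
Population at generation 1: 0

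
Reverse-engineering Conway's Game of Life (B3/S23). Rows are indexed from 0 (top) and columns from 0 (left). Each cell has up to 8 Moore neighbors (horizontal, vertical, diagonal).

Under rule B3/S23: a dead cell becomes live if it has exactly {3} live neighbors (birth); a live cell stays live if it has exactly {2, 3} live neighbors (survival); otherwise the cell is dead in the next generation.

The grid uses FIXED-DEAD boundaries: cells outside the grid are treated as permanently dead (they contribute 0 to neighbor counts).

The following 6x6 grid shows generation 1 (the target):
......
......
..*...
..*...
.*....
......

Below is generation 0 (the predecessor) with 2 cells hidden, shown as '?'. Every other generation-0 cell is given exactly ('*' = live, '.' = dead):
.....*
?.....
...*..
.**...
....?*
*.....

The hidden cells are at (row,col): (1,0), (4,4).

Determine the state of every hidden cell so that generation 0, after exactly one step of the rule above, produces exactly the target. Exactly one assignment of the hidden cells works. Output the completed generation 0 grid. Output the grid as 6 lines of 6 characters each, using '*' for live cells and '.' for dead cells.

Hidden generation-0 cells (in order): (1,0), (4,4).
A hidden cell only influences target cells in its own 3x3 neighborhood. Try each of the 2^2 = 4 assignments, step the completed generation 0 forward once under B3/S23, and compare with the target:
  (1,0)=. (4,4)=. -> step reproduces the target at every cell -> ACCEPT
  (1,0)=. (4,4)=* -> step gives (3,3)='*' but target has '.' -> reject
  (1,0)=* (4,4)=. -> step gives (2,1)='*' but target has '.' -> reject
  (1,0)=* (4,4)=* -> step gives (2,1)='*' but target has '.' -> reject
Unique solution: (1,0)=dead, (4,4)=dead.
Check: live-neighbor counts of every cell in the completed generation 0:
000010
001121
123110
112221
232110
010011
Applying B3/S23 to generation 0 with these counts gives:
......
......
..*...
..*...
.*....
......
which matches the target exactly.

Answer: .....*
......
...*..
.**...
.....*
*.....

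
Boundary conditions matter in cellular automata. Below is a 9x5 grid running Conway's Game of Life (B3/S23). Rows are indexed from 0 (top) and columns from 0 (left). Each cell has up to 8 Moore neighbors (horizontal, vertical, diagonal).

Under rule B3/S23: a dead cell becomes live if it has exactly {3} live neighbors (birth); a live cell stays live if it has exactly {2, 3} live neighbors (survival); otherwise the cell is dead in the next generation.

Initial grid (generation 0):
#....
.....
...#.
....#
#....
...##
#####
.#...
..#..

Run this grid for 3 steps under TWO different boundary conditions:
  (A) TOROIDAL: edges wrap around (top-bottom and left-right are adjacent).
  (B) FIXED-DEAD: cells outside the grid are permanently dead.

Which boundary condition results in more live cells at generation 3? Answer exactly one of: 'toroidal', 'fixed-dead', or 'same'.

Under TOROIDAL boundary, generation 3:
.....
.....
.....
.....
.....
.....
.....
.....
.....
Population = 0

Under FIXED-DEAD boundary, generation 3:
.....
.....
.....
.....
...##
#####
..#..
##...
.....
Population = 10

Comparison: toroidal=0, fixed-dead=10 -> fixed-dead

Answer: fixed-dead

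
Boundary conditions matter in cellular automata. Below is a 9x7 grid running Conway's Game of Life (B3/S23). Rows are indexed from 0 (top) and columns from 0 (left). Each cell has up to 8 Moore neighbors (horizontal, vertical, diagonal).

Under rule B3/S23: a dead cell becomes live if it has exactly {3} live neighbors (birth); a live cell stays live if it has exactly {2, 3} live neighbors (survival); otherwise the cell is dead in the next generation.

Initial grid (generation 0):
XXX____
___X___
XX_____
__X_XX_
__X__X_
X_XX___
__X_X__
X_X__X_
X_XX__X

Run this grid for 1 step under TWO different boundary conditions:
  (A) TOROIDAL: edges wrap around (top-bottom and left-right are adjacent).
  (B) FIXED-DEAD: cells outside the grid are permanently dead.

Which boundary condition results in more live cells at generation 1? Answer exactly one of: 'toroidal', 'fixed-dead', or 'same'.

Under TOROIDAL boundary, generation 1:
X_____X
_______
_XXXX__
__XXXXX
__X__XX
__X_X__
__X_X_X
X_X_XX_
___X___
Population = 24

Under FIXED-DEAD boundary, generation 1:
_XX____
_______
_XXXX__
__XXXX_
__X__X_
__X_X__
__X_X__
__X_XX_
__XX___
Population = 21

Comparison: toroidal=24, fixed-dead=21 -> toroidal

Answer: toroidal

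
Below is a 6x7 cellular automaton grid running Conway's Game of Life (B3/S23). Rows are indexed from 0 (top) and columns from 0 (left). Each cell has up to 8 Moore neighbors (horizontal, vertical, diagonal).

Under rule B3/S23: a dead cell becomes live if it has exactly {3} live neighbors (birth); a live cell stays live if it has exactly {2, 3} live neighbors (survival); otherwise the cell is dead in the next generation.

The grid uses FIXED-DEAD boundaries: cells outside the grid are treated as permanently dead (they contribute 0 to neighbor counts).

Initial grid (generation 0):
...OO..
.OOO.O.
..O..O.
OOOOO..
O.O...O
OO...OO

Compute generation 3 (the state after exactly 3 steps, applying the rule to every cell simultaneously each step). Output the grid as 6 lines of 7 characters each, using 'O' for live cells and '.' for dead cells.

Answer: .......
....OOO
....O.O
....O.O
....O.O
.....OO

Derivation:
Simulating step by step:
Generation 0 (given above): 20 live cells
Generation 1: 15 live cells
...OO..
.O...O.
O....O.
O...OO.
....O.O
OO...OO
Generation 2: 14 live cells
....O..
.....O.
OO...OO
....O.O
OO..O.O
.....OO
Generation 3: 11 live cells
(generation 3 grid is the final answer)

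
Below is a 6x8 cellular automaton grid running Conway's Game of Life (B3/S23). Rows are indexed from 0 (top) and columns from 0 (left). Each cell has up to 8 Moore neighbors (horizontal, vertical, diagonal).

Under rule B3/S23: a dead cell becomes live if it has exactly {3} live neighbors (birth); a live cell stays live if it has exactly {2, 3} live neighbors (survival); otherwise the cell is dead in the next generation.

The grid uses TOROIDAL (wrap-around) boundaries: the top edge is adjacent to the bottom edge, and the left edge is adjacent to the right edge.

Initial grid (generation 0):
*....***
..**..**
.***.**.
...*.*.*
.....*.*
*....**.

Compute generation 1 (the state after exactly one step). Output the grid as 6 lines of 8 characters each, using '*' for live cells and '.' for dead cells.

Simulating step by step:
Generation 0 (given above): 21 live cells
Generation 1: 16 live cells
(generation 1 grid is the final answer)

Answer: **..*...
...*....
**...*..
*..*.*.*
*....*.*
*...*...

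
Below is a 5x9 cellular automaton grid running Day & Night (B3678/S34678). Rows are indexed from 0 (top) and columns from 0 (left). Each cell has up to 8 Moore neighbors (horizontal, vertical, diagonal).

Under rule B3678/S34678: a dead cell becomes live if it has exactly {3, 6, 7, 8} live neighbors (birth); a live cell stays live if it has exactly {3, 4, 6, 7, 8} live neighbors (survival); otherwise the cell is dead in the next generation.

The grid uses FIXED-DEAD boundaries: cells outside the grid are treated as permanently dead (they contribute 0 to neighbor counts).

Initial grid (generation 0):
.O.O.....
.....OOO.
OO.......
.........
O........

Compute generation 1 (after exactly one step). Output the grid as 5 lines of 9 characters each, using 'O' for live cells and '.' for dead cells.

Answer: ......O..
OOO......
......O..
OO.......
.........

Derivation:
Simulating step by step:
Generation 0 (given above): 8 live cells
Generation 1: 7 live cells
(generation 1 grid is the final answer)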